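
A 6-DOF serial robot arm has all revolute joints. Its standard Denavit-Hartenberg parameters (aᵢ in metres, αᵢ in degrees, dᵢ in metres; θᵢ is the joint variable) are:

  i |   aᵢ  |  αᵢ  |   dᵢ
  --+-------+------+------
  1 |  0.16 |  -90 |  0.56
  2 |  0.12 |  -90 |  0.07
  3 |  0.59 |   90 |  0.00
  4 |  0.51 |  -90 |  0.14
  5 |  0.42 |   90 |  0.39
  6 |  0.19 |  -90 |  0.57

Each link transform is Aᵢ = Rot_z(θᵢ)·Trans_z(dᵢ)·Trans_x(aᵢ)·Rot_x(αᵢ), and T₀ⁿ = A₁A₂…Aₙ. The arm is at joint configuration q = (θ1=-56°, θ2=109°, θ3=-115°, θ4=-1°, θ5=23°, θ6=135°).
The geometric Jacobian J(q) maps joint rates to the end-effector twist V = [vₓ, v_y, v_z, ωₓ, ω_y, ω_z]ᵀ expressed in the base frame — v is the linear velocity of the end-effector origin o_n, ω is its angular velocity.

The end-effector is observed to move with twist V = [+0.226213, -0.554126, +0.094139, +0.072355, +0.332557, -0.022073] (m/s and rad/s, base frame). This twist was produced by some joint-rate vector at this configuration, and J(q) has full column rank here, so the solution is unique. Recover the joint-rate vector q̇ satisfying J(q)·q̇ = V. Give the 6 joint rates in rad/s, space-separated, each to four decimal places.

-0.6370 0.5800 -0.0080 0.8270 0.4290 -0.2480

o_n = [1.0760, 0.6965, 1.7227]
J₁: ẑ×o_n = [-0.6965, 1.0760, 0.0000], ω = ẑ
J2: z=[0.8290, 0.5592, 0.0000] o=[0.0895, -0.1326, 0.5600] → [0.6502, -0.9639, 0.1357, 0.8290, 0.5592, 0.0000]
J3: z=[-0.5287, 0.7839, 0.3256] o=[0.1257, -0.0611, 0.4465] → [0.7537, 0.9842, -1.1455, -0.5287, 0.7839, 0.3256]
J4: z=[-0.1854, -0.4809, 0.8569] o=[0.6144, 0.1706, 0.6823] → [-0.9511, 0.5884, 0.1245, -0.1854, -0.4809, 0.8569]
J5: z=[-0.5142, 0.7906, 0.3325] o=[1.0155, 0.2966, 1.0031] → [0.4359, 0.3901, -0.2535, -0.5142, 0.7906, 0.3325]
J6: z=[0.1566, -0.2946, 0.9427] o=[1.1691, 0.8303, 1.1444] → [-0.0442, -0.1783, -0.0484, 0.1566, -0.2946, 0.9427]
q̇ = J⁺·V = [-0.6370, 0.5800, -0.0080, 0.8270, 0.4290, -0.2480]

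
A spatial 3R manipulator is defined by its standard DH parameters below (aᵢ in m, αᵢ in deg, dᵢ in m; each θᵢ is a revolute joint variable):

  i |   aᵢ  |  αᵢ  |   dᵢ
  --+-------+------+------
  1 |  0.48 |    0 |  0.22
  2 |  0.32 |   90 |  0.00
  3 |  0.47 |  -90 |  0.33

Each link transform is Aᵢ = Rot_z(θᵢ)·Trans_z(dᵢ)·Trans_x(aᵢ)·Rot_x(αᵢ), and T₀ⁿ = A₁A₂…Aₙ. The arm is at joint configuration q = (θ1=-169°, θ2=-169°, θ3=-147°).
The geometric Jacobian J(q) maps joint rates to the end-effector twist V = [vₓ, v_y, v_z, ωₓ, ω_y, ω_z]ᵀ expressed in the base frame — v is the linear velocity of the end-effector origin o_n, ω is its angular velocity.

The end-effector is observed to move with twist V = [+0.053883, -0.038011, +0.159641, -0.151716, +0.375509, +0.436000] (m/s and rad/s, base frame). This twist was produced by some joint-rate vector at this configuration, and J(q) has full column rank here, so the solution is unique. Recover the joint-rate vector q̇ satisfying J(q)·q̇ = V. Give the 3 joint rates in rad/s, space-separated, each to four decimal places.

0.0490 0.3870 -0.4050

o_n = [-0.4163, -0.4253, -0.0360]
J₁: ẑ×o_n = [0.4253, -0.4163, 0.0000], ω = ẑ
J2: z=[0.0000, 0.0000, 1.0000] o=[-0.4712, -0.0916, 0.2200] → [0.3338, 0.0548, -0.0000, 0.0000, 0.0000, 1.0000]
J3: z=[0.3746, -0.9272, 0.0000] o=[-0.1745, 0.0283, 0.2200] → [0.2373, 0.0959, -0.3942, 0.3746, -0.9272, 0.0000]
q̇ = J⁺·V = [0.0490, 0.3870, -0.4050]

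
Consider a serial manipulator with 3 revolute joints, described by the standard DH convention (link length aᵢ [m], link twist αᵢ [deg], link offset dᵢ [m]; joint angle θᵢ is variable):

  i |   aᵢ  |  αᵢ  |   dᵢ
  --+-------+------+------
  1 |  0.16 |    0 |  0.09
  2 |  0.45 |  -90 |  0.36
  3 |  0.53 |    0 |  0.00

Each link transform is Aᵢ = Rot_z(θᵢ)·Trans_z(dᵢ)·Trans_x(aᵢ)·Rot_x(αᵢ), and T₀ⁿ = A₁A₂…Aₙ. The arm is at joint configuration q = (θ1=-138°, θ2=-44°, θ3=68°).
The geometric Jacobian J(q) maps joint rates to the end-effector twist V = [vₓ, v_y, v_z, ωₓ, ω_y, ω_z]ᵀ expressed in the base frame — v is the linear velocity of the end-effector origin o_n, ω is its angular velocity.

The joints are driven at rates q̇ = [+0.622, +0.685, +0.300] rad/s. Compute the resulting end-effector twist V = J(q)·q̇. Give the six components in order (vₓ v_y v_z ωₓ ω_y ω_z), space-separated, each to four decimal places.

o_n = [-0.7670, -0.0844, -0.0414]
J₁: ẑ×o_n = [0.0844, -0.7670, 0.0000], ω = ẑ
J2: z=[0.0000, 0.0000, 1.0000] o=[-0.1189, -0.1071, 0.0900] → [-0.0226, -0.6481, 0.0000, 0.0000, 0.0000, 1.0000]
J3: z=[-0.0349, -0.9994, 0.0000] o=[-0.5686, -0.0914, 0.4500] → [0.4911, -0.0171, -0.1985, -0.0349, -0.9994, 0.0000]
V = J·q̇ = [0.1843, -0.9262, -0.0596, -0.0105, -0.2998, 1.3070]

0.1843 -0.9262 -0.0596 -0.0105 -0.2998 1.3070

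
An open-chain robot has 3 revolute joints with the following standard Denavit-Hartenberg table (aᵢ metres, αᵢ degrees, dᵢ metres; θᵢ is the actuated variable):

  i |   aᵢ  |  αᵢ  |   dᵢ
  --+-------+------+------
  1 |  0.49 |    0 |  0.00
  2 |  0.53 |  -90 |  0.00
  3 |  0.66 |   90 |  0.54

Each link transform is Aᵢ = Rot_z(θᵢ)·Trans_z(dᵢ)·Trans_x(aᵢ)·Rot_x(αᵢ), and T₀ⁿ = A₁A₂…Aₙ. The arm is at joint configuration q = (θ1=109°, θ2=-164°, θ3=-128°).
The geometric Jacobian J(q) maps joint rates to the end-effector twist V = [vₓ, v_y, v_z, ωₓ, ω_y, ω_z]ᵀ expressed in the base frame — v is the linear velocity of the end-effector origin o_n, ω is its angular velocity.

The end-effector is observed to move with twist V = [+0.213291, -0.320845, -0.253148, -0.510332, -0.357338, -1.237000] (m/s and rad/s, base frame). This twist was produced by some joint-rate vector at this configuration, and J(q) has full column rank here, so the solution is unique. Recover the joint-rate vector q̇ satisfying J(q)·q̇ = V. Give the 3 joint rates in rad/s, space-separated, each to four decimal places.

o_n = [0.3537, 0.6717, 0.5201]
J₁: ẑ×o_n = [-0.6717, 0.3537, 0.0000], ω = ẑ
J2: z=[0.0000, 0.0000, 1.0000] o=[-0.1595, 0.4633, 0.0000] → [-0.2084, 0.5133, 0.0000, 0.0000, 0.0000, 1.0000]
J3: z=[0.8192, 0.5736, 0.0000] o=[0.1445, 0.0292, 0.0000] → [0.2983, -0.4260, 0.4063, 0.8192, 0.5736, 0.0000]
q̇ = J⁺·V = [-0.3050, -0.9320, -0.6230]

-0.3050 -0.9320 -0.6230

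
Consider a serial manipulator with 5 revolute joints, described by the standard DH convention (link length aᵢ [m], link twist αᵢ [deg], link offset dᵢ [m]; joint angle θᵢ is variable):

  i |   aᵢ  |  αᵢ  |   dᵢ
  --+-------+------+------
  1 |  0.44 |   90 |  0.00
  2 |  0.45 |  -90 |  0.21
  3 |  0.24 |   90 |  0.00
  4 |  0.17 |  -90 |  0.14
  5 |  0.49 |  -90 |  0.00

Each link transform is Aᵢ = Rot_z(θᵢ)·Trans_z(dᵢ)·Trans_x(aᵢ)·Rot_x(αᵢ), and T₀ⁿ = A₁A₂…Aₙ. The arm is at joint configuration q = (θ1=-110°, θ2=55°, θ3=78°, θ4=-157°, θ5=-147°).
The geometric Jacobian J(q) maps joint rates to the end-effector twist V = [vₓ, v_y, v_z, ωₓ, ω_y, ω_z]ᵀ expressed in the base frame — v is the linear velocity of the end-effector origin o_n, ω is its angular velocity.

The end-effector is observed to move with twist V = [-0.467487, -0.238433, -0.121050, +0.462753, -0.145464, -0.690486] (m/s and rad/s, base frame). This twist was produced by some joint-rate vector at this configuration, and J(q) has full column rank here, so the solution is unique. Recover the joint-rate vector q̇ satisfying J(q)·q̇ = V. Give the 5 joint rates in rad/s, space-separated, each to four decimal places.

o_n = [-0.1617, -0.9035, 0.8273]
J₁: ẑ×o_n = [0.9035, -0.1617, 0.0000], ω = ẑ
J2: z=[-0.9397, 0.3420, 0.0000] o=[-0.1505, -0.4135, 0.0000] → [0.2829, 0.7774, 0.4643, -0.9397, 0.3420, 0.0000]
J3: z=[0.2802, 0.7698, 0.5736] o=[-0.4361, -0.5842, 0.3686] → [0.5362, 0.0289, -0.3007, 0.2802, 0.7698, 0.5736]
J4: z=[-0.3873, -0.4561, 0.8013] o=[-0.2253, -0.6914, 0.4095] → [-0.0206, 0.2128, 0.1112, -0.3873, -0.4561, 0.8013]
J5: z=[0.0853, -0.8831, -0.4614] o=[-0.4356, -0.7365, 0.4569] → [-0.4041, -0.1580, 0.2276, 0.0853, -0.8831, -0.4614]
q̇ = J⁺·V = [-0.4260, -0.2250, 0.3520, -0.2780, 0.5280]

-0.4260 -0.2250 0.3520 -0.2780 0.5280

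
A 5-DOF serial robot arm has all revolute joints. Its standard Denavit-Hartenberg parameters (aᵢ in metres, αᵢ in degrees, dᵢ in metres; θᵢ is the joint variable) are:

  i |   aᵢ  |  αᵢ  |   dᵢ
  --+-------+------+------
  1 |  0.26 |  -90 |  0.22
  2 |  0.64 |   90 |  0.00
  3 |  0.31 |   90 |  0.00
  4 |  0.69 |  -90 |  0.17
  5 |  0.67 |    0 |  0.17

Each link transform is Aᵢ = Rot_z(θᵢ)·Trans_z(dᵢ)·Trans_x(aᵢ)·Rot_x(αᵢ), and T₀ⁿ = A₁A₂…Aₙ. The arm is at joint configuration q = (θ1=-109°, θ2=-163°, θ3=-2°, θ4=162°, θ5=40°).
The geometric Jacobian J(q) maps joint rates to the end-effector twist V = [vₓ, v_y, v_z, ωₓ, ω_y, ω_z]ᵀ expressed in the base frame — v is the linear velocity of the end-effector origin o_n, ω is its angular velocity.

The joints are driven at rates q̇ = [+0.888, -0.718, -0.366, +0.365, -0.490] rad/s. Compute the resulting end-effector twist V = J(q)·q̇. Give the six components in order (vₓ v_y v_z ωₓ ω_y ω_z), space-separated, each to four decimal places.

o_n = [0.1371, -0.4972, -0.0503]
J₁: ẑ×o_n = [0.4972, 0.1371, -0.0000], ω = ẑ
J2: z=[0.9455, -0.3256, 0.0000] o=[-0.0846, -0.2458, 0.2200] → [0.0880, 0.2556, -0.1654, 0.9455, -0.3256, 0.0000]
J3: z=[0.0952, 0.2764, -0.9563] o=[0.1146, 0.3329, 0.4071] → [-0.9202, 0.0221, -0.0852, 0.0952, 0.2764, -0.9563]
J4: z=[-0.9558, 0.2938, -0.0102] o=[0.2008, 0.6165, 0.4977] → [-0.1724, -0.5232, 1.0832, -0.9558, 0.2938, -0.0102]
J5: z=[-0.1765, -0.5457, 0.8192] o=[-0.1239, 0.1249, 0.1003] → [0.5918, 0.1872, 0.2522, -0.1765, -0.5457, 0.8192]
V = J·q̇ = [0.3622, -0.3526, 0.4218, -0.9761, 0.5072, 0.8329]

0.3622 -0.3526 0.4218 -0.9761 0.5072 0.8329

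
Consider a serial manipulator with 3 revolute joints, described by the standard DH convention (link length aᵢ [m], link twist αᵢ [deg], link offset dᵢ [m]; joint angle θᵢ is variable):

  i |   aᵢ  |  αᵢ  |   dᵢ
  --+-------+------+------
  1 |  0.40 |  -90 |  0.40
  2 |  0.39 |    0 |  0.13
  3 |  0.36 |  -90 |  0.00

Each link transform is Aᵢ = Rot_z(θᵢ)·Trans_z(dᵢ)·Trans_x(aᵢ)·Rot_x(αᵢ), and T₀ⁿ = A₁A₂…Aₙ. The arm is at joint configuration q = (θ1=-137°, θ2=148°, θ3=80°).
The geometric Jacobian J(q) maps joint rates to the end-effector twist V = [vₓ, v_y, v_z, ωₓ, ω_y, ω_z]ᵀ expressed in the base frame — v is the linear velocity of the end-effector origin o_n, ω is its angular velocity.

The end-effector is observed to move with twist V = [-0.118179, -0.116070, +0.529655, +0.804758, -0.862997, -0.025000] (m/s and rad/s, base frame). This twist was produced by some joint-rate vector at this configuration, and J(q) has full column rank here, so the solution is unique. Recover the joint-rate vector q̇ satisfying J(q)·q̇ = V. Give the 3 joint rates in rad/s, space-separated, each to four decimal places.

o_n = [0.2142, 0.0220, 0.4609]
J₁: ẑ×o_n = [-0.0220, 0.2142, 0.0000], ω = ẑ
J2: z=[0.6820, -0.7314, 0.0000] o=[-0.2925, -0.2728, 0.4000] → [-0.0445, -0.0415, 0.5716, 0.6820, -0.7314, 0.0000]
J3: z=[0.6820, -0.7314, 0.0000] o=[0.0380, -0.1423, 0.1933] → [-0.1957, -0.1825, 0.2409, 0.6820, -0.7314, 0.0000]
q̇ = J⁺·V = [-0.0250, 0.7420, 0.4380]

-0.0250 0.7420 0.4380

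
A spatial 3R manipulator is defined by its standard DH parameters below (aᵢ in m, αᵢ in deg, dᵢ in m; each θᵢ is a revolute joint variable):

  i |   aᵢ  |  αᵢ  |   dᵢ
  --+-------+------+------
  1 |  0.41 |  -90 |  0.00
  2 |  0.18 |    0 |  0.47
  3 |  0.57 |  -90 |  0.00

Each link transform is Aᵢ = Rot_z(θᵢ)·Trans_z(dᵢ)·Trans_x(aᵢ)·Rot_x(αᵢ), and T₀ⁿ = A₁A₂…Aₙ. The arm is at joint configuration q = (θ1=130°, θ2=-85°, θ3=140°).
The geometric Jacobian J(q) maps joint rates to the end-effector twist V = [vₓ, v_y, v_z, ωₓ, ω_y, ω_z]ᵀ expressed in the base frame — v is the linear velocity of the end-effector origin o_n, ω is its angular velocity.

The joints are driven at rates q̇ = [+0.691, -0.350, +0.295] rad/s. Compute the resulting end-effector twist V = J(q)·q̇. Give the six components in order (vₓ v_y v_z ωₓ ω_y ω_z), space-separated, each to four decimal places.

o_n = [-0.8438, 0.2744, -0.2876]
J₁: ẑ×o_n = [-0.2744, -0.8438, 0.0000], ω = ẑ
J2: z=[-0.7660, -0.6428, 0.0000] o=[-0.2635, 0.3141, 0.0000] → [0.1849, -0.2203, -0.3426, -0.7660, -0.6428, 0.0000]
J3: z=[-0.7660, -0.6428, 0.0000] o=[-0.6337, 0.0240, 0.1793] → [0.3001, -0.3577, -0.3269, -0.7660, -0.6428, 0.0000]
V = J·q̇ = [-0.1658, -0.6115, 0.0235, 0.0421, 0.0354, 0.6910]

-0.1658 -0.6115 0.0235 0.0421 0.0354 0.6910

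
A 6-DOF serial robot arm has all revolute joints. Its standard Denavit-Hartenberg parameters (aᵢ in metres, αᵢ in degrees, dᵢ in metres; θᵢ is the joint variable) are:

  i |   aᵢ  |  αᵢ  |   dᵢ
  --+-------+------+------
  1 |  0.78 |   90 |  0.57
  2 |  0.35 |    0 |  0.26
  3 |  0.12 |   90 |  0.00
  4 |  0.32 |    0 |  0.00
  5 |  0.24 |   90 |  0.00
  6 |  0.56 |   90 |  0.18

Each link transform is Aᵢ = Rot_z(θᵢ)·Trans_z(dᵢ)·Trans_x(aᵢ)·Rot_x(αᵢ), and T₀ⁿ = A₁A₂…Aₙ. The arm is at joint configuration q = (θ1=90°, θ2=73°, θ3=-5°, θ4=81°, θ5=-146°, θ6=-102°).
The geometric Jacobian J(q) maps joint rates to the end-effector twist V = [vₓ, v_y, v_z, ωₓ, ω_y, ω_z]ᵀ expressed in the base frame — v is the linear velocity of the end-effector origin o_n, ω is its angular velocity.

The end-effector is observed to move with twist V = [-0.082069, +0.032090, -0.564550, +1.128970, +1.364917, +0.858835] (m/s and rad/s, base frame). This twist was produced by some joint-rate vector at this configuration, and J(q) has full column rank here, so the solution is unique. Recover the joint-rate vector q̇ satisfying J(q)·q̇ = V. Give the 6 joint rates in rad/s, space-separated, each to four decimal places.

0.7720 0.1780 0.6750 0.7330 0.5000 -0.6530

o_n = [0.3880, 0.3966, 1.1647]
J₁: ẑ×o_n = [-0.3966, 0.3880, 0.0000], ω = ẑ
J2: z=[1.0000, -0.0000, 0.0000] o=[0.0000, 0.7800, 0.5700] → [-0.0000, -0.5947, -0.3834, 1.0000, -0.0000, 0.0000]
J3: z=[1.0000, -0.0000, 0.0000] o=[0.2600, 0.8823, 0.9047] → [0.0000, -0.2600, -0.4857, 1.0000, -0.0000, 0.0000]
J4: z=[0.0000, 0.9272, -0.3746] o=[0.2600, 0.9273, 1.0160] → [-0.0609, -0.0479, -0.1187, 0.0000, 0.9272, -0.3746]
J5: z=[0.0000, 0.9272, -0.3746] o=[0.5761, 0.9460, 1.0624] → [-0.1109, 0.0704, 0.1744, 0.0000, 0.9272, -0.3746]
J6: z=[-0.4226, -0.3395, -0.8403] o=[0.3585, 0.9840, 1.1564] → [-0.4964, -0.0212, 0.2583, -0.4226, -0.3395, -0.8403]
q̇ = J⁺·V = [0.7720, 0.1780, 0.6750, 0.7330, 0.5000, -0.6530]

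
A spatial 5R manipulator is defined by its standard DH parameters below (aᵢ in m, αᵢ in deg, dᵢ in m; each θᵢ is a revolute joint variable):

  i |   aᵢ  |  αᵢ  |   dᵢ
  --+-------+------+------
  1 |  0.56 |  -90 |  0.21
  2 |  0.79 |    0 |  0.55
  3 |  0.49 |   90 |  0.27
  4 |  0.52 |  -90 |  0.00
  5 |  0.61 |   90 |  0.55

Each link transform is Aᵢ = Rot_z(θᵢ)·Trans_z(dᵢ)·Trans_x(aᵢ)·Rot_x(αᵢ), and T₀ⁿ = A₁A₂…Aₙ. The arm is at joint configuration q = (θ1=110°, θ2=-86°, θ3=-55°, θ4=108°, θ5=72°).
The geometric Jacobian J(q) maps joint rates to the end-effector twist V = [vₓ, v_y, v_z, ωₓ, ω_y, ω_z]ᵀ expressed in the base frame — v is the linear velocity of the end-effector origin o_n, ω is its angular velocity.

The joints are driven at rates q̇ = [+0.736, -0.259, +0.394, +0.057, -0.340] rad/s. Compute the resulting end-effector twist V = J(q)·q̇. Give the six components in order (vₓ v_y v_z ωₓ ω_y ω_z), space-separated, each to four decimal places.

-0.5704 -1.3885 -0.1677 -0.1274 -0.3520 0.8952

o_n = [-1.6463, 0.6523, 1.2903]
J₁: ẑ×o_n = [-0.6523, -1.6463, 0.0000], ω = ẑ
J2: z=[-0.9397, -0.3420, 0.0000] o=[-0.1915, 0.5262, 0.2100] → [-0.3695, 1.0152, -0.6161, -0.9397, -0.3420, 0.0000]
J3: z=[-0.9397, -0.3420, 0.0000] o=[-0.7272, 0.3899, 0.9981] → [-0.1000, 0.2746, -0.5610, -0.9397, -0.3420, 0.0000]
J4: z=[0.2152, -0.5914, -0.7771] o=[-0.8507, -0.0603, 1.3064] → [0.5633, 0.6217, -0.3171, 0.2152, -0.5914, -0.7771]
J5: z=[0.0376, 0.8002, -0.5985] o=[-1.3581, -0.1121, 1.2053] → [0.5256, 0.1693, 0.2593, 0.0376, 0.8002, -0.5985]
V = J·q̇ = [-0.5704, -1.3885, -0.1677, -0.1274, -0.3520, 0.8952]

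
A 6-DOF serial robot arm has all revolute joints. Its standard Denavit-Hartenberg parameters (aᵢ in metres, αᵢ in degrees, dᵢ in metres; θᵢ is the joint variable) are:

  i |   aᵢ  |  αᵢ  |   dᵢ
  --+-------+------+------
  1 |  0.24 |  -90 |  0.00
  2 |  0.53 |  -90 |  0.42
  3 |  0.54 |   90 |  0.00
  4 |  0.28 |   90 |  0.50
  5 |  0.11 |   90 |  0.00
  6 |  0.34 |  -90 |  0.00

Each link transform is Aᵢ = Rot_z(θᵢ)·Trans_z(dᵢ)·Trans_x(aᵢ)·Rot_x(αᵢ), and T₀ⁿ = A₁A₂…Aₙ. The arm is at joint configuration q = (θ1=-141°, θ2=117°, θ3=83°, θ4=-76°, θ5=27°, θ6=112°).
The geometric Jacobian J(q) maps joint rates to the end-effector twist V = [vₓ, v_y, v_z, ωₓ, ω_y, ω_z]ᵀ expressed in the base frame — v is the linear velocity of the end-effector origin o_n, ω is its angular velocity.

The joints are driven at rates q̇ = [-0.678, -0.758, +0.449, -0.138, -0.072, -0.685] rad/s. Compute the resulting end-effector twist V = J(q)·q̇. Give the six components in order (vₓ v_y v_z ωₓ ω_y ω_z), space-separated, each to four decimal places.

-0.9791 -0.5623 -0.2012 0.2596 1.1047 -0.7464

o_n = [0.0709, -0.1794, -1.0910]
J₁: ẑ×o_n = [0.1794, 0.0709, -0.0000], ω = ẑ
J2: z=[0.6293, -0.7771, 0.0000] o=[-0.1865, -0.1510, 0.0000] → [0.8478, 0.6866, 0.1822, 0.6293, -0.7771, 0.0000]
J3: z=[0.6924, 0.5607, 0.4540] o=[0.2648, -0.3260, -0.4722] → [-0.4135, 0.3404, 0.2102, 0.6924, 0.5607, 0.4540]
J4: z=[0.4269, 0.1889, -0.8844] o=[-0.0493, 0.1093, -0.5309] → [-0.3611, 0.1328, -0.1460, 0.4269, 0.1889, -0.8844]
J5: z=[0.3968, -0.9179, -0.0045] o=[-0.0634, 0.1060, -1.1037] → [-0.0130, -0.0057, 0.0100, 0.3968, -0.9179, -0.0045]
J6: z=[-0.7493, -0.3267, 0.5761] o=[-0.1217, 0.0812, -1.1937] → [0.1166, 0.1879, 0.2582, -0.7493, -0.3267, 0.5761]
V = J·q̇ = [-0.9791, -0.5623, -0.2012, 0.2596, 1.1047, -0.7464]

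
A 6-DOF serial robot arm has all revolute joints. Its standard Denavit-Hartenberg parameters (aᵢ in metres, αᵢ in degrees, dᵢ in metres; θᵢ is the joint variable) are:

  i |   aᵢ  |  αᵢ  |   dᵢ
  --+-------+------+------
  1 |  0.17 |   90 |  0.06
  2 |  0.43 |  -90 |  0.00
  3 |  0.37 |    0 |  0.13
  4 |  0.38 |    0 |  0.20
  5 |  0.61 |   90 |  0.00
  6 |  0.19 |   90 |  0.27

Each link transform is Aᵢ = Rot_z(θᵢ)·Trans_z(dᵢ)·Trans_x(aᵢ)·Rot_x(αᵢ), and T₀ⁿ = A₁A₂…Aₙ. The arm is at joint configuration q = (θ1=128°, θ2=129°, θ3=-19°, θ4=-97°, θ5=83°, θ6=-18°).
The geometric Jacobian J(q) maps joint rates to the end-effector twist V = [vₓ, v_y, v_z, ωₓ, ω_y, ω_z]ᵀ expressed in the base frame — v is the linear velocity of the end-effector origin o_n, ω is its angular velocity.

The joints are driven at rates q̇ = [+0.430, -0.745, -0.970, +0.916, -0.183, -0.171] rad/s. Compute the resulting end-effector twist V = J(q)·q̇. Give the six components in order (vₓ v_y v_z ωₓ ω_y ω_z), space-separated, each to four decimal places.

-0.1443 1.4359 0.4733 -0.7774 -0.4480 0.6515

o_n = [1.3446, 0.0968, 0.7669]
J₁: ẑ×o_n = [-0.0968, 1.3446, 0.0000], ω = ẑ
J2: z=[0.7880, 0.6157, 0.0000] o=[-0.1047, 0.1340, 0.0600] → [0.4352, -0.5571, -0.9215, 0.7880, 0.6157, 0.0000]
J3: z=[0.4785, -0.6124, -0.6293] o=[0.0619, -0.0793, 0.3942] → [-0.1175, -0.9855, 0.8697, 0.4785, -0.6124, -0.6293]
J4: z=[0.4785, -0.6124, -0.6293] o=[0.3546, -0.2582, 0.5842] → [0.1115, -0.7104, 0.7761, 0.4785, -0.6124, -0.6293]
J5: z=[0.4785, -0.6124, -0.6293] o=[0.6549, -0.0878, 0.3289] → [-0.1521, -0.6436, 0.5107, 0.4785, -0.6124, -0.6293]
J6: z=[0.4499, 0.7864, -0.4233] o=[1.1149, -0.1370, 0.7265] → [0.1307, -0.1154, -0.0755, 0.4499, 0.7864, -0.4233]
V = J·q̇ = [-0.1443, 1.4359, 0.4733, -0.7774, -0.4480, 0.6515]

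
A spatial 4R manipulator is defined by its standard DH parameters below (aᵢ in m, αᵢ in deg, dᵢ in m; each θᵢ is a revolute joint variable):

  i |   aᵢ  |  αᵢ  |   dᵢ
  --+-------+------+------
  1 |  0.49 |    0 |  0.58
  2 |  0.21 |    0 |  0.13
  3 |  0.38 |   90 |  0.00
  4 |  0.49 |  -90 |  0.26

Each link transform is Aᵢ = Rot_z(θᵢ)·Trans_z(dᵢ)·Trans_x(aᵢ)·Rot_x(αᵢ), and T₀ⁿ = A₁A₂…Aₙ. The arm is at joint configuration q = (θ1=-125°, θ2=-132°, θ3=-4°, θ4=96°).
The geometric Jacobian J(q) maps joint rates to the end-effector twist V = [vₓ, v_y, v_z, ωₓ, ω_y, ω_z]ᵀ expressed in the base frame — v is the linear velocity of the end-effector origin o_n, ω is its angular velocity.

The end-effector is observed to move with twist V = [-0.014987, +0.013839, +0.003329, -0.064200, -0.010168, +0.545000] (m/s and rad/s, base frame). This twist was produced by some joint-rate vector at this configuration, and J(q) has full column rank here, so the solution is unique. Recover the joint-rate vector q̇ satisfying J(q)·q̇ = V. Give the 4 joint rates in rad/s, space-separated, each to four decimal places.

0.4630 -0.4790 0.5610 -0.0650

o_n = [-0.1229, 0.1686, 1.1973]
J₁: ẑ×o_n = [-0.1686, -0.1229, 0.0000], ω = ẑ
J2: z=[0.0000, 0.0000, 1.0000] o=[-0.2811, -0.4014, 0.5800] → [-0.5700, 0.1581, 0.0000, 0.0000, 0.0000, 1.0000]
J3: z=[0.0000, 0.0000, 1.0000] o=[-0.3283, -0.1968, 0.7100] → [-0.3654, 0.2054, 0.0000, 0.0000, 0.0000, 1.0000]
J4: z=[0.9877, 0.1564, 0.0000] o=[-0.3877, 0.1786, 0.7100] → [0.0762, -0.4813, -0.0512, 0.9877, 0.1564, 0.0000]
q̇ = J⁺·V = [0.4630, -0.4790, 0.5610, -0.0650]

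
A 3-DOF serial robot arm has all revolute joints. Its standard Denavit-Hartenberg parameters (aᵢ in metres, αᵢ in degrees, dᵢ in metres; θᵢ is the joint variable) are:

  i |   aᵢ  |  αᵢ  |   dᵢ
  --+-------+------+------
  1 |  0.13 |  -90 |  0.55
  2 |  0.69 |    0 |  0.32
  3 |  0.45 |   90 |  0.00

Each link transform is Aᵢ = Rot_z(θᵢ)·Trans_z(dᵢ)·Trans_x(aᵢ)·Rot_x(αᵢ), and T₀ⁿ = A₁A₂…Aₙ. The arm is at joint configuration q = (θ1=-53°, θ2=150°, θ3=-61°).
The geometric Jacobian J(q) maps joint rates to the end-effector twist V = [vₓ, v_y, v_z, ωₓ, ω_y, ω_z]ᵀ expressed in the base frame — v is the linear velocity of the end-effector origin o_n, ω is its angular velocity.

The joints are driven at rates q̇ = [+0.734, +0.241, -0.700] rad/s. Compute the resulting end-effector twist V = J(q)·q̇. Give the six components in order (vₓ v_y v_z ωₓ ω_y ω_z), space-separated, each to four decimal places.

-0.3366 -0.1140 0.1476 -0.3666 -0.2762 0.7340

o_n = [-0.0211, 0.5597, -0.2449]
J₁: ẑ×o_n = [-0.5597, -0.0211, 0.0000], ω = ẑ
J2: z=[0.7986, 0.6018, 0.0000] o=[0.0782, -0.1038, 0.5500] → [-0.4784, 0.6349, 0.5897, 0.7986, 0.6018, 0.0000]
J3: z=[0.7986, 0.6018, 0.0000] o=[-0.0258, 0.5660, 0.2050] → [-0.2708, 0.3593, -0.0079, 0.7986, 0.6018, 0.0000]
V = J·q̇ = [-0.3366, -0.1140, 0.1476, -0.3666, -0.2762, 0.7340]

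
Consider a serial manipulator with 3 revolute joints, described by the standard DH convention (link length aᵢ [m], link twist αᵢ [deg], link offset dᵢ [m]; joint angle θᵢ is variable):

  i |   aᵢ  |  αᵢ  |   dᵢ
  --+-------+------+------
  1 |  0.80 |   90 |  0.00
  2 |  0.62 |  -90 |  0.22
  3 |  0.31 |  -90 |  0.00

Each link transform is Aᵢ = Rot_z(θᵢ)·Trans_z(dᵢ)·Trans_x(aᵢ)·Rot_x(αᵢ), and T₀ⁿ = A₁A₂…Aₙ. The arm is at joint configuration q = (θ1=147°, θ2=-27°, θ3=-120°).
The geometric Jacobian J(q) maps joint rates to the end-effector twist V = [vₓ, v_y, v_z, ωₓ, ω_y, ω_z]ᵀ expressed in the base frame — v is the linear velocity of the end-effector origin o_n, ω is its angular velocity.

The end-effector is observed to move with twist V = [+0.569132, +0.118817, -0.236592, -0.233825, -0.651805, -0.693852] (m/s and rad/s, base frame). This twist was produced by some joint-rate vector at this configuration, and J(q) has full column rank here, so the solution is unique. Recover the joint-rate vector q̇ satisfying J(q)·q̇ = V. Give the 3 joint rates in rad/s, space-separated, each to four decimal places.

-0.3820 -0.6740 -0.3500

o_n = [-0.7524, 1.0710, -0.2111]
J₁: ẑ×o_n = [-1.0710, -0.7524, 0.0000], ω = ẑ
J2: z=[0.5446, 0.8387, 0.0000] o=[-0.6709, 0.4357, 0.0000] → [-0.1770, 0.1150, 0.4143, 0.5446, 0.8387, 0.0000]
J3: z=[-0.3807, 0.2473, 0.8910] o=[-1.0144, 0.9211, -0.2815] → [-0.1162, 0.2603, -0.1219, -0.3807, 0.2473, 0.8910]
q̇ = J⁺·V = [-0.3820, -0.6740, -0.3500]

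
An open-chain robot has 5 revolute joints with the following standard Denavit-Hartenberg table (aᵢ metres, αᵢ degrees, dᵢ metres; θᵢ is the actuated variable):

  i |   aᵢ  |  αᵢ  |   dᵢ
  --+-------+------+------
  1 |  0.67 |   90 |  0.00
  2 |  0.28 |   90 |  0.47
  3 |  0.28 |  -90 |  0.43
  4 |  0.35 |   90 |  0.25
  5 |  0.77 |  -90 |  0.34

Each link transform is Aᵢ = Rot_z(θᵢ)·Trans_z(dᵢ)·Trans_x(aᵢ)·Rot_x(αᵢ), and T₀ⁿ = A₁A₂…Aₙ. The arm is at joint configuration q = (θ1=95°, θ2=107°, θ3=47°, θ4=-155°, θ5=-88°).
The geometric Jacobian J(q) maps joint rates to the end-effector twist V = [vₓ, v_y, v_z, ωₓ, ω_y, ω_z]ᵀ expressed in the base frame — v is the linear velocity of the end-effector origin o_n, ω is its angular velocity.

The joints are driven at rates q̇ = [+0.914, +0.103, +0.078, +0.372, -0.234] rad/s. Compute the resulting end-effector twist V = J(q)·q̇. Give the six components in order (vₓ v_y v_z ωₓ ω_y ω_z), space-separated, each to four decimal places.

o_n = [-0.1029, 0.7808, 0.5795]
J₁: ẑ×o_n = [-0.7808, -0.1029, 0.0000], ω = ẑ
J2: z=[0.9962, 0.0872, 0.0000] o=[-0.0584, 0.6675, 0.0000] → [0.0505, -0.5772, 0.1168, 0.9962, 0.0872, 0.0000]
J3: z=[-0.0833, 0.9527, 0.2924] o=[0.4170, 0.6269, 0.2678] → [0.2519, -0.1260, 0.4824, -0.0833, 0.9527, 0.2924]
J4: z=[0.6608, 0.2725, -0.6994] o=[0.5900, 0.9987, 0.5761] → [-0.1515, 0.4824, 0.0448, 0.6608, 0.2725, -0.6994]
J5: z=[-0.2397, -0.8064, -0.5406] o=[0.5062, 1.2506, 0.2376] → [-0.5296, 0.4112, -0.3786, -0.2397, -0.8064, -0.5406]
V = J·q̇ = [-0.6213, -0.0801, 0.1549, 0.3980, 0.3733, 0.8031]

-0.6213 -0.0801 0.1549 0.3980 0.3733 0.8031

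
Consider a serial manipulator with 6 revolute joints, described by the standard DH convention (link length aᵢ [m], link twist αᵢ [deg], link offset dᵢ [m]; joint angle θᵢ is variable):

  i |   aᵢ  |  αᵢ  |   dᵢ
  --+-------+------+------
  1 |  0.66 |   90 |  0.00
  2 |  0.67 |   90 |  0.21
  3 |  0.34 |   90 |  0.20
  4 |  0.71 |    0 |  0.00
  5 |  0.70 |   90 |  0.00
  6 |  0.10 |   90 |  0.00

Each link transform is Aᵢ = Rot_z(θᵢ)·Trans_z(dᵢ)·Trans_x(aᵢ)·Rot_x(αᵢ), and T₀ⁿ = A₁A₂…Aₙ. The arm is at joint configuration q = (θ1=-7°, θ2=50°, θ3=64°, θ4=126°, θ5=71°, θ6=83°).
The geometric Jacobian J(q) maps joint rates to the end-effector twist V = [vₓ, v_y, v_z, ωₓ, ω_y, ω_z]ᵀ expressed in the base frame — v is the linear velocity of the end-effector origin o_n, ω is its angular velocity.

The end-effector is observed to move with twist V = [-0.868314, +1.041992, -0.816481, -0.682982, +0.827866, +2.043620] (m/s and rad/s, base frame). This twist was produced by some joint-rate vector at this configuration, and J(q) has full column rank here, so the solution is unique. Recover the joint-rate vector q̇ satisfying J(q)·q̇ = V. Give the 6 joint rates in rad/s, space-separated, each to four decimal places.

0.8930 -0.7300 -0.8150 -0.1430 0.4890 -0.5450

o_n = [1.4206, 0.3446, -0.0370]
J₁: ẑ×o_n = [-0.3446, 1.4206, 0.0000], ω = ẑ
J2: z=[-0.1219, -0.9925, 0.0000] o=[0.6551, -0.0804, 0.0000] → [0.0367, -0.0045, 0.7080, -0.1219, -0.9925, 0.0000]
J3: z=[0.7603, -0.0934, -0.6428] o=[1.0569, -0.3414, 0.5132] → [0.4923, 0.1846, 0.5555, 0.7603, -0.0934, -0.6428]
J4: z=[0.6269, 0.3647, 0.6885] o=[1.2669, -0.6750, 0.4989] → [-0.8975, 0.4418, 0.5831, 0.6269, 0.3647, 0.6885]
J5: z=[0.6269, 0.3647, 0.6885] o=[1.6326, -0.3420, -0.0105] → [-0.4824, -0.1293, 0.5077, 0.6269, 0.3647, 0.6885]
J6: z=[0.6774, 0.1816, -0.7129] o=[1.3631, 0.2973, -0.1037] → [0.0459, -0.0862, 0.0216, 0.6774, 0.1816, -0.7129]
q̇ = J⁺·V = [0.8930, -0.7300, -0.8150, -0.1430, 0.4890, -0.5450]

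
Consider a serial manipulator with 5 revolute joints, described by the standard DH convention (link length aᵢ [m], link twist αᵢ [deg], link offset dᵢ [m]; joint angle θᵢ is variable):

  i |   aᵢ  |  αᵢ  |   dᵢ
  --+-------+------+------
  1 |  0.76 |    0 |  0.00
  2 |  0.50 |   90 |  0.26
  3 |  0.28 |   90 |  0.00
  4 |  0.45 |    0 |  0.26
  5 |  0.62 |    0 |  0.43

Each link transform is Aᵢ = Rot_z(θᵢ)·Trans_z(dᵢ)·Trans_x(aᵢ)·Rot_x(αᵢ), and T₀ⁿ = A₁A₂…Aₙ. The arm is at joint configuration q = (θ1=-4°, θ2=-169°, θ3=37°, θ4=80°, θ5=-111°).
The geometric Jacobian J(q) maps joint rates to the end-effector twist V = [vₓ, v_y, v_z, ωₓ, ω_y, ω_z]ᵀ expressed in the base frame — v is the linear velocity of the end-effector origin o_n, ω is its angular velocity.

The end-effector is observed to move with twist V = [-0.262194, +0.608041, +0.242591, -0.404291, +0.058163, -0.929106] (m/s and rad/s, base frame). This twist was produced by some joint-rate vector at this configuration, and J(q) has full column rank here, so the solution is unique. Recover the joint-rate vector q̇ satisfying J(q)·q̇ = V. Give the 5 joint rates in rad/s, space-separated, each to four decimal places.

-0.5010 0.0950 0.1070 0.0140 0.6410

o_n = [-0.8705, -0.1282, 0.2443]
J₁: ẑ×o_n = [0.1282, -0.8705, 0.0000], ω = ẑ
J2: z=[0.0000, 0.0000, 1.0000] o=[0.7581, -0.0530, 0.0000] → [0.0752, -1.6287, 0.0000, 0.0000, 0.0000, 1.0000]
J3: z=[-0.1219, 0.9925, 0.0000] o=[0.2619, -0.1139, 0.2600] → [-0.0156, -0.0019, 1.1257, -0.1219, 0.9925, 0.0000]
J4: z=[-0.5973, -0.0733, -0.7986] o=[0.0399, -0.1412, 0.4285] → [0.0239, 0.6171, -0.0745, -0.5973, -0.0733, -0.7986]
J5: z=[-0.5973, -0.0733, -0.7986] o=[-0.2313, 0.2720, 0.2679] → [-0.3179, 0.4964, 0.1922, -0.5973, -0.0733, -0.7986]
q̇ = J⁺·V = [-0.5010, 0.0950, 0.1070, 0.0140, 0.6410]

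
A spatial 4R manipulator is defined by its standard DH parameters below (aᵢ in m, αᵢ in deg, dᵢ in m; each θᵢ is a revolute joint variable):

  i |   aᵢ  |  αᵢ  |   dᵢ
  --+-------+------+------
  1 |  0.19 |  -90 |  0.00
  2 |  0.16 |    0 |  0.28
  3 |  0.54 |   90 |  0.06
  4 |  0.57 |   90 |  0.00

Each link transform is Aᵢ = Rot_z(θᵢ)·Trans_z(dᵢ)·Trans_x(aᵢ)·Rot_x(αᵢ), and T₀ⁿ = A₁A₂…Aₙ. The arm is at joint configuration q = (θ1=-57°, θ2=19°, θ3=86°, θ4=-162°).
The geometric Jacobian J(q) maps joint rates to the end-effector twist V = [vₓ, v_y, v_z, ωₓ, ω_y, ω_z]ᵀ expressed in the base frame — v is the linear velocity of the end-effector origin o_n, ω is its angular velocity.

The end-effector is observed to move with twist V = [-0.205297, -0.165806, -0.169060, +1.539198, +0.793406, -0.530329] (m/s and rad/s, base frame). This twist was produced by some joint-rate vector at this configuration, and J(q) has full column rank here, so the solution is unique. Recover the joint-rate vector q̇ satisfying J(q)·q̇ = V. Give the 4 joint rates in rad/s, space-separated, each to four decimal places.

-0.4840 0.9100 0.8130 0.1790

o_n = [0.3236, -0.1974, -0.0501]
J₁: ẑ×o_n = [0.1974, 0.3236, -0.0000], ω = ẑ
J2: z=[0.8387, 0.5446, 0.0000] o=[0.1035, -0.1593, 0.0000] → [-0.0273, 0.0420, -0.1518, 0.8387, 0.5446, 0.0000]
J3: z=[0.8387, 0.5446, 0.0000] o=[0.4207, -0.1337, -0.0521] → [0.0011, -0.0017, -0.0005, 0.8387, 0.5446, 0.0000]
J4: z=[0.5261, -0.8101, -0.2588] o=[0.3949, 0.0162, -0.5737] → [-0.4795, -0.2570, -0.1701, 0.5261, -0.8101, -0.2588]
q̇ = J⁺·V = [-0.4840, 0.9100, 0.8130, 0.1790]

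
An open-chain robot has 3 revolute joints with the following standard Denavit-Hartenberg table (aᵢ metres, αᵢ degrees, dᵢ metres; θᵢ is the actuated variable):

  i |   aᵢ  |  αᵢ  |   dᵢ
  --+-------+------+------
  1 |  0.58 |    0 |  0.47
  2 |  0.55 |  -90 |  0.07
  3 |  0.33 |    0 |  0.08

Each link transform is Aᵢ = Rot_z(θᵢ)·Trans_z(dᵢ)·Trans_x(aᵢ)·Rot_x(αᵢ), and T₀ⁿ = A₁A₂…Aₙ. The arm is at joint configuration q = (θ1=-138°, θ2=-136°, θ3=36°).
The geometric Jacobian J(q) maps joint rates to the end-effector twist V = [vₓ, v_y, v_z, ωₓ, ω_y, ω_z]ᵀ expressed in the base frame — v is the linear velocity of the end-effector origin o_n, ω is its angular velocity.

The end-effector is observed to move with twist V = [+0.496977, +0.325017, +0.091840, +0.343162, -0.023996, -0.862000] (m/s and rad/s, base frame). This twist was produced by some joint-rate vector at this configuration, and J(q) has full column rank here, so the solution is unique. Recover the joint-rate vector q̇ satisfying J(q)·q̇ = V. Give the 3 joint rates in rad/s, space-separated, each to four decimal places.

o_n = [-0.4538, 0.4325, 0.3460]
J₁: ẑ×o_n = [-0.4325, -0.4538, 0.0000], ω = ẑ
J2: z=[0.0000, 0.0000, 1.0000] o=[-0.4310, -0.3881, 0.4700] → [-0.8206, -0.0228, 0.0000, 0.0000, 0.0000, 1.0000]
J3: z=[-0.9976, 0.0698, 0.0000] o=[-0.3927, 0.1606, 0.5400] → [-0.0135, -0.1935, -0.2670, -0.9976, 0.0698, 0.0000]
q̇ = J⁺·V = [-0.5540, -0.3080, -0.3440]

-0.5540 -0.3080 -0.3440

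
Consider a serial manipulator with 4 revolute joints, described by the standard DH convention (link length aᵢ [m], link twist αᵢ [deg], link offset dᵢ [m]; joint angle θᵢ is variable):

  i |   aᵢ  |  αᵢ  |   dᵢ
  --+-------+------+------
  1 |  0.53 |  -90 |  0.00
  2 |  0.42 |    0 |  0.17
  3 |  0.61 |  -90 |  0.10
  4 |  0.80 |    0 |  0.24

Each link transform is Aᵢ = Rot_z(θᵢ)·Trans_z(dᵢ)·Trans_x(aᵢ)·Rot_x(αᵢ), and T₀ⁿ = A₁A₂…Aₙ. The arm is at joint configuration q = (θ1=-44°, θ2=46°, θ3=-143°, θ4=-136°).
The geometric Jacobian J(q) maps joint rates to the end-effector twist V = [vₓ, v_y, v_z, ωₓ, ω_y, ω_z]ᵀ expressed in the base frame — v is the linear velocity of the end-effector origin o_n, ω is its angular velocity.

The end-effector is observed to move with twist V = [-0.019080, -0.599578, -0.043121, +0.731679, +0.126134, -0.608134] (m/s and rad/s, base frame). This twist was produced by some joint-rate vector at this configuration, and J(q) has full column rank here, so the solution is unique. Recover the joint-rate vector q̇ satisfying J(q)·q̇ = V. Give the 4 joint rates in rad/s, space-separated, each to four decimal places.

o_n = [1.3330, -0.1394, -0.2386]
J₁: ẑ×o_n = [0.1394, 1.3330, -0.0000], ω = ẑ
J2: z=[0.6947, 0.7193, 0.0000] o=[0.3813, -0.3682, 0.0000] → [-0.1716, 0.1657, -0.5258, 0.6947, 0.7193, 0.0000]
J3: z=[0.6947, 0.7193, 0.0000] o=[0.7092, -0.4486, -0.3021] → [0.0457, -0.0441, -0.2340, 0.6947, 0.7193, 0.0000]
J4: z=[0.7140, -0.6895, 0.1219] o=[0.7252, -0.3250, 0.3033] → [0.3510, 0.4610, 0.5516, 0.7140, -0.6895, 0.1219]
q̇ = J⁺·V = [-0.6620, 0.5030, 0.0960, 0.4420]

-0.6620 0.5030 0.0960 0.4420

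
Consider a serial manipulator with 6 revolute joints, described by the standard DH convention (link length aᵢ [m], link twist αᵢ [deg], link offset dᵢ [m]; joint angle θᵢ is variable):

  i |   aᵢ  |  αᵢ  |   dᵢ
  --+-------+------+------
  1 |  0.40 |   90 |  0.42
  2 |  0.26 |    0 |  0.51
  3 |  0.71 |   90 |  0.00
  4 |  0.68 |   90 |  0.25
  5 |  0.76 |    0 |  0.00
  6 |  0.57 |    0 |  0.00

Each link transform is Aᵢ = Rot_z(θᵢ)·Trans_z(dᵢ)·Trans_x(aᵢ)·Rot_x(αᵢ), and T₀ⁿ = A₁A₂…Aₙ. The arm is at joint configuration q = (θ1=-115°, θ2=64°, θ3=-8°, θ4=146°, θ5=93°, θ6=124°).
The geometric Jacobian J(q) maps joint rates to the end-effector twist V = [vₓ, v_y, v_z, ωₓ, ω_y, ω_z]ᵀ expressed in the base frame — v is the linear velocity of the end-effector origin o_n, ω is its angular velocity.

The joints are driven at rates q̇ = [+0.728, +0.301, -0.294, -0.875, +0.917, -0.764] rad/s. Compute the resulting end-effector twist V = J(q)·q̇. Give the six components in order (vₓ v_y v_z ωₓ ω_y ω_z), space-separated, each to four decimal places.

o_n = [-1.1381, -0.9890, 0.7428]
J₁: ẑ×o_n = [0.9890, -1.1381, 0.0000], ω = ẑ
J2: z=[-0.9063, 0.4226, 0.0000] o=[-0.1690, -0.3625, 0.4200] → [0.1364, 0.2925, 0.9773, -0.9063, 0.4226, 0.0000]
J3: z=[-0.9063, 0.4226, 0.0000] o=[-0.6794, -0.2503, 0.6537] → [0.0376, 0.0807, 0.8633, -0.9063, 0.4226, 0.0000]
J4: z=[-0.3504, -0.7514, -0.5592] o=[-0.8472, -0.6101, 1.2423] → [0.1635, -0.0124, -0.0858, -0.3504, -0.7514, -0.5592]
J5: z=[-0.8835, 0.0670, 0.4636] o=[-1.1462, -0.3515, 0.6351] → [0.3027, 0.0989, 0.5627, -0.8835, 0.0670, 0.4636]
J6: z=[-0.8835, 0.0670, 0.4636] o=[-1.3998, -0.9479, 0.2381] → [0.0529, 0.5672, 0.0188, -0.8835, 0.0670, 0.4636]
V = J·q̇ = [0.8442, -1.0960, 0.6170, 0.1650, 0.6706, 1.2882]

0.8442 -1.0960 0.6170 0.1650 0.6706 1.2882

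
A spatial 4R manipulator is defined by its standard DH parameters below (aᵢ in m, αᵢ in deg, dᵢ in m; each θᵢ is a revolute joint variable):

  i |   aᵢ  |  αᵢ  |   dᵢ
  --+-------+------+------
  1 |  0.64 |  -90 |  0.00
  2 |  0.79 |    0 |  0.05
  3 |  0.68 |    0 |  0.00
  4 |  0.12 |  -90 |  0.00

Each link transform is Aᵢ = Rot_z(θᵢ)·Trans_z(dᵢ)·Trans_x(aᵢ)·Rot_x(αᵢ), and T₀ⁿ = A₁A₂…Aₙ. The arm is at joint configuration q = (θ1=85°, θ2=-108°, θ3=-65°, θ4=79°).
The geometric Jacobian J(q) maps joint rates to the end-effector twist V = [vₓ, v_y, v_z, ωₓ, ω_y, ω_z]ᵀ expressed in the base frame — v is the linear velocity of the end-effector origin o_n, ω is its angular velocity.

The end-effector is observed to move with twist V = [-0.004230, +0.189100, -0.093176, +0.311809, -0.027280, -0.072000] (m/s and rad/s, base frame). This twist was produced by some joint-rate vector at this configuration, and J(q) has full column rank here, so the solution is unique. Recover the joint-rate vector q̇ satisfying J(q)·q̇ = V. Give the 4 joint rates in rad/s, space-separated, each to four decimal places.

-0.0720 0.3230 -0.5740 -0.0620

o_n = [-0.0749, -0.2820, 0.9539]
J₁: ẑ×o_n = [0.2820, -0.0749, 0.0000], ω = ẑ
J2: z=[-0.9962, 0.0872, 0.0000] o=[0.0558, 0.6376, 0.0000] → [0.0831, 0.9503, 0.9274, -0.9962, 0.0872, 0.0000]
J3: z=[-0.9962, 0.0872, 0.0000] o=[-0.0153, 0.3987, 0.7513] → [0.0177, 0.2018, 0.6833, -0.9962, 0.0872, 0.0000]
J4: z=[-0.9962, 0.0872, 0.0000] o=[-0.0741, -0.2736, 0.8342] → [0.0104, 0.1193, 0.0084, -0.9962, 0.0872, 0.0000]
q̇ = J⁺·V = [-0.0720, 0.3230, -0.5740, -0.0620]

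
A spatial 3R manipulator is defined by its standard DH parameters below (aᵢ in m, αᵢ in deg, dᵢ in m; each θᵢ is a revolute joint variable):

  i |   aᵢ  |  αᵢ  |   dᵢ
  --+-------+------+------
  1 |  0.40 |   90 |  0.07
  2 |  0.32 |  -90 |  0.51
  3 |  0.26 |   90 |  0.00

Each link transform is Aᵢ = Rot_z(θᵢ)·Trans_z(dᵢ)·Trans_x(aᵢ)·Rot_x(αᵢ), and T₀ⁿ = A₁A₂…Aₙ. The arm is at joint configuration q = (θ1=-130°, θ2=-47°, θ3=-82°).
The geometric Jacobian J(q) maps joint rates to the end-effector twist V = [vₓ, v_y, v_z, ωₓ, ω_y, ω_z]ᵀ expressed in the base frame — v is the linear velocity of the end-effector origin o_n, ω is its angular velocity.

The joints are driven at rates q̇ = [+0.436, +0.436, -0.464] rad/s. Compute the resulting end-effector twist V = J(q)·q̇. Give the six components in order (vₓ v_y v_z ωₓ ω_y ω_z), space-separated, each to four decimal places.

o_n = [-1.0012, 0.0008, -0.1905]
J₁: ẑ×o_n = [-0.0008, -1.0012, 0.0000], ω = ẑ
J2: z=[-0.7660, 0.6428, 0.0000] o=[-0.2571, -0.3064, 0.0700] → [-0.1674, -0.1996, 0.2429, -0.7660, 0.6428, 0.0000]
J3: z=[-0.4701, -0.5602, 0.6820] o=[-0.7881, -0.1458, -0.1640] → [-0.0852, -0.1578, -0.1883, -0.4701, -0.5602, 0.6820]
V = J·q̇ = [-0.0339, -0.4503, 0.1933, -0.1159, 0.5402, 0.1196]

-0.0339 -0.4503 0.1933 -0.1159 0.5402 0.1196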